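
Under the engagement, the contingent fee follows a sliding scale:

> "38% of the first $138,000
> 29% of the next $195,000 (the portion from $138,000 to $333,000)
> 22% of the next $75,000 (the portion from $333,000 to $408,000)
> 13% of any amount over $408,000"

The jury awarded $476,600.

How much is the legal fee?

First $138,000 at 38% = $52,440.00
Next $195,000 at 29% = $56,550.00
Next $75,000 at 22% = $16,500.00
Remaining $68,600 at 13% = $8,918.00
Fee: $52,440.00 + $56,550.00 + $16,500.00 + $8,918.00 = $134,408.00

$134,408.00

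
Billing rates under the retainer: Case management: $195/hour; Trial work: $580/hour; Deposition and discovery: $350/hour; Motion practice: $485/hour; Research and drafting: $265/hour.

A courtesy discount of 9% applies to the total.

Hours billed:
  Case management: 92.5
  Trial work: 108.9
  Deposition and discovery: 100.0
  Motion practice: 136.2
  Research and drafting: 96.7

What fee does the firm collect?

Case management: 92.5 × $195 = $18,037.50
Trial work: 108.9 × $580 = $63,162.00
Deposition and discovery: 100.0 × $350 = $35,000.00
Motion practice: 136.2 × $485 = $66,057.00
Research and drafting: 96.7 × $265 = $25,625.50
Subtotal: $207,882.00
Less 9% discount: −$18,709.38
Total: $207,882.00 − $18,709.38 = $189,172.62

$189,172.62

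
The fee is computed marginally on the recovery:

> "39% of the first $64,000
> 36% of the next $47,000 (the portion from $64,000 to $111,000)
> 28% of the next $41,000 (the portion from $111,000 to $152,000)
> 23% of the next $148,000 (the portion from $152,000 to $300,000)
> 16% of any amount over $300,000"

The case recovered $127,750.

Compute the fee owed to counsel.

First $64,000 at 39% = $24,960.00
Next $47,000 at 36% = $16,920.00
Remaining $16,750 at 28% = $4,690.00
Fee: $24,960.00 + $16,920.00 + $4,690.00 = $46,570.00

$46,570.00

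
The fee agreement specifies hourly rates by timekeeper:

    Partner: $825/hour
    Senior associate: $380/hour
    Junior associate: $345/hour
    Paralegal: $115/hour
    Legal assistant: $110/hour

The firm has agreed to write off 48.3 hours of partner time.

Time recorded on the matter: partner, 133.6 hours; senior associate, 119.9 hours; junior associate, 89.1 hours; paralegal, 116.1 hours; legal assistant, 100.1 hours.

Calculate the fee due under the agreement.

$171,036.50

Partner: 133.6 × $825 = $110,220.00
Senior associate: 119.9 × $380 = $45,562.00
Junior associate: 89.1 × $345 = $30,739.50
Paralegal: 116.1 × $115 = $13,351.50
Legal assistant: 100.1 × $110 = $11,011.00
Subtotal: $210,884.00
Write-off: 48.3 × $825 = $39,847.50
Total: $210,884.00 − $39,847.50 = $171,036.50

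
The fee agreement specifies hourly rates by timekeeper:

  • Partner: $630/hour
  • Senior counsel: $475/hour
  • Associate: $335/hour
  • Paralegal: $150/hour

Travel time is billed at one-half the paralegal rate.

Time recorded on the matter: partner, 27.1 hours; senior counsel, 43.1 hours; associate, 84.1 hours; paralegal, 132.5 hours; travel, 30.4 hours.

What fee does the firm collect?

$87,874.00

Partner: 27.1 × $630 = $17,073.00
Senior counsel: 43.1 × $475 = $20,472.50
Associate: 84.1 × $335 = $28,173.50
Paralegal: 132.5 × $150 = $19,875.00
Subtotal: $17,073.00 + $20,472.50 + $28,173.50 + $19,875.00 = $85,594.00
Travel: 30.4 × ($150 ÷ 2) = 30.4 × $75.00 = $2,280.00
Total: $85,594.00 + $2,280.00 = $87,874.00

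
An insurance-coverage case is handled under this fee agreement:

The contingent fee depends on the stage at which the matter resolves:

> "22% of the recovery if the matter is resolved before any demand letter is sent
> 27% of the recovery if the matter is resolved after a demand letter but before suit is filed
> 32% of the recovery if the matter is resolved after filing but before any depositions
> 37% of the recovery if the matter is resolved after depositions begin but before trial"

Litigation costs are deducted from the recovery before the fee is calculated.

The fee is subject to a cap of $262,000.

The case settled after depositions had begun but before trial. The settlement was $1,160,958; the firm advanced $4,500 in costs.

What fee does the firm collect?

Fee base (net of costs): $1,160,958 − $4,500 = $1,156,458
The matter settled after depositions had begun but before trial, so the 37% rate applies.
$1,156,458 × 37% = $427,889.46
$427,889.46 exceeds the $262,000 cap, so the fee is capped at $262,000.00.

$262,000.00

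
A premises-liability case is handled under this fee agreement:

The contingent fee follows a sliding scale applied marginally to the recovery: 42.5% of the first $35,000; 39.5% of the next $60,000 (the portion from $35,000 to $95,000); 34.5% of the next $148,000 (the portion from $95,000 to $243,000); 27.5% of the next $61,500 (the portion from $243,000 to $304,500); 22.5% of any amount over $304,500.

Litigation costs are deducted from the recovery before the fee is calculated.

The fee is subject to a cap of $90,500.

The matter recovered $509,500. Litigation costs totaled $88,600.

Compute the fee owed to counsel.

$90,500.00

Fee base (net of costs): $509,500 − $88,600 = $420,900
First $35,000 at 42.5% = $14,875.00
Next $60,000 at 39.5% = $23,700.00
Next $148,000 at 34.5% = $51,060.00
Next $61,500 at 27.5% = $16,912.50
Remaining $116,400 at 22.5% = $26,190.00
Fee: $14,875.00 + $23,700.00 + $51,060.00 + $16,912.50 + $26,190.00 = $132,737.50
$132,737.50 exceeds the $90,500 cap, so the fee is capped at $90,500.00.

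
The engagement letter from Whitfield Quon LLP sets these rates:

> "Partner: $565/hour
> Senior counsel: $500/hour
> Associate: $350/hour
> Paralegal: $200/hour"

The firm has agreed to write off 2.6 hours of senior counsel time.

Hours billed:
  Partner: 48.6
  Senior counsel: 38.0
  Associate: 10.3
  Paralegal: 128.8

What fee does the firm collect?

Partner: 48.6 × $565 = $27,459.00
Senior counsel: 38.0 × $500 = $19,000.00
Associate: 10.3 × $350 = $3,605.00
Paralegal: 128.8 × $200 = $25,760.00
Subtotal: $75,824.00
Write-off: 2.6 × $500 = $1,300.00
Total: $75,824.00 − $1,300.00 = $74,524.00

$74,524.00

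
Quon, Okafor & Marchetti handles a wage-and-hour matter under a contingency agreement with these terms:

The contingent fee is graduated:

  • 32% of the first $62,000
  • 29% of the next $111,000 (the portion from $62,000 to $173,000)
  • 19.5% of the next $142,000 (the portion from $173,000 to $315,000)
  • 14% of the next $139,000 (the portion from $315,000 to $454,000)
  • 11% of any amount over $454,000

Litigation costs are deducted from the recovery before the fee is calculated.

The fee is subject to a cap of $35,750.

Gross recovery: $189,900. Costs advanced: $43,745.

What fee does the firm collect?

Fee base (net of costs): $189,900 − $43,745 = $146,155
First $62,000 at 32% = $19,840.00
Remaining $84,155 at 29% = $24,404.95
Fee: $19,840.00 + $24,404.95 = $44,244.95
$44,244.95 exceeds the $35,750 cap, so the fee is capped at $35,750.00.

$35,750.00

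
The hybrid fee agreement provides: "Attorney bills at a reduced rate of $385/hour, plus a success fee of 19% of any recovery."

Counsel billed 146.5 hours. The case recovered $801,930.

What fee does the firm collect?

Hourly: 146.5 × $385 = $56,402.50
Success fee: 19% of $801,930 = $152,366.70
Total: $56,402.50 + $152,366.70 = $208,769.20

$208,769.20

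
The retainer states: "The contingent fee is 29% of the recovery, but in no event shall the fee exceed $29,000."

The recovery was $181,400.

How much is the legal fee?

29% of $181,400 = $52,606.00
That exceeds the $29,000 cap, so the fee is capped at $29,000.

$29,000.00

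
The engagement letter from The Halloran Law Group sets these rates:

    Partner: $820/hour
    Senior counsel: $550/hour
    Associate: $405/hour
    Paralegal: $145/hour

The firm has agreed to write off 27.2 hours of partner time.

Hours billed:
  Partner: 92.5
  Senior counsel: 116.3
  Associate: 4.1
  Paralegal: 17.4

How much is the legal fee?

$121,694.50

Partner: 92.5 × $820 = $75,850.00
Senior counsel: 116.3 × $550 = $63,965.00
Associate: 4.1 × $405 = $1,660.50
Paralegal: 17.4 × $145 = $2,523.00
Subtotal: $143,998.50
Write-off: 27.2 × $820 = $22,304.00
Total: $143,998.50 − $22,304.00 = $121,694.50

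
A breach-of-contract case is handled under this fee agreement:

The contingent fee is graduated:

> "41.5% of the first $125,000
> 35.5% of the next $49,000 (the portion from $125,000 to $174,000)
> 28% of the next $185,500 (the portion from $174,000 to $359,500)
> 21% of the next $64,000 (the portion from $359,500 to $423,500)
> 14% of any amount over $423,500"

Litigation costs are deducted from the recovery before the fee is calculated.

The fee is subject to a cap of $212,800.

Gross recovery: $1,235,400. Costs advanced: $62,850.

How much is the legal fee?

Fee base (net of costs): $1,235,400 − $62,850 = $1,172,550
First $125,000 at 41.5% = $51,875.00
Next $49,000 at 35.5% = $17,395.00
Next $185,500 at 28% = $51,940.00
Next $64,000 at 21% = $13,440.00
Remaining $749,050 at 14% = $104,867.00
Fee: $51,875.00 + $17,395.00 + $51,940.00 + $13,440.00 + $104,867.00 = $239,517.00
$239,517.00 exceeds the $212,800 cap, so the fee is capped at $212,800.00.

$212,800.00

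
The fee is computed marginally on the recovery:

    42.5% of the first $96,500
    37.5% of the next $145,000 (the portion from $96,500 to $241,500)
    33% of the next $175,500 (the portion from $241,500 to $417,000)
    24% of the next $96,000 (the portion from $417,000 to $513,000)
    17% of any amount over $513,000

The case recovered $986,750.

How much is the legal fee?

$256,880.00

First $96,500 at 42.5% = $41,012.50
Next $145,000 at 37.5% = $54,375.00
Next $175,500 at 33% = $57,915.00
Next $96,000 at 24% = $23,040.00
Remaining $473,750 at 17% = $80,537.50
Fee: $41,012.50 + $54,375.00 + $57,915.00 + $23,040.00 + $80,537.50 = $256,880.00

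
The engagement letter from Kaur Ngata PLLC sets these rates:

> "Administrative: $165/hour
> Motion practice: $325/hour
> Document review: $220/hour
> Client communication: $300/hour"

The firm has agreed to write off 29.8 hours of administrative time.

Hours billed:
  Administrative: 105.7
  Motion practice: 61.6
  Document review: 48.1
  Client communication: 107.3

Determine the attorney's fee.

Administrative: 105.7 × $165 = $17,440.50
Motion practice: 61.6 × $325 = $20,020.00
Document review: 48.1 × $220 = $10,582.00
Client communication: 107.3 × $300 = $32,190.00
Subtotal: $80,232.50
Write-off: 29.8 × $165 = $4,917.00
Total: $80,232.50 − $4,917.00 = $75,315.50

$75,315.50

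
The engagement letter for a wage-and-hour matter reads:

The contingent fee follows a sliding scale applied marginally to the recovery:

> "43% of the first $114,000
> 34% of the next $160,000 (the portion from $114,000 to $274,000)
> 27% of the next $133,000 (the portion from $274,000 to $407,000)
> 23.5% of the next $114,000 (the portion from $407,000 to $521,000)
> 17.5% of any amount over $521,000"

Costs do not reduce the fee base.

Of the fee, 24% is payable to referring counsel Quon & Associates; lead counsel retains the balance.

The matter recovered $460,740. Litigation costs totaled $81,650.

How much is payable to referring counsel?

$36,470.14

Fee base is the gross recovery, $460,740; costs are reimbursed separately.
First $114,000 at 43% = $49,020.00
Next $160,000 at 34% = $54,400.00
Next $133,000 at 27% = $35,910.00
Remaining $53,740 at 23.5% = $12,628.90
Fee: $49,020.00 + $54,400.00 + $35,910.00 + $12,628.90 = $151,958.90
Referral share: 24% of $151,958.90 = $36,470.14; lead counsel retains $151,958.90 − $36,470.14 = $115,488.76.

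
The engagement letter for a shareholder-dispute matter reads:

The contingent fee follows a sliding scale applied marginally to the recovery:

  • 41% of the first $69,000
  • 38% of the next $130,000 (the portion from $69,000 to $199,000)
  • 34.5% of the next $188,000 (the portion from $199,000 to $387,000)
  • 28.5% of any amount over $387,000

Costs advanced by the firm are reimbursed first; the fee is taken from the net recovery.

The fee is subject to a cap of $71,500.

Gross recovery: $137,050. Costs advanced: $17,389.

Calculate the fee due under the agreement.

Fee base (net of costs): $137,050 − $17,389 = $119,661
First $69,000 at 41% = $28,290.00
Remaining $50,661 at 38% = $19,251.18
Fee: $28,290.00 + $19,251.18 = $47,541.18
$47,541.18 is under the $71,500 cap.

$47,541.18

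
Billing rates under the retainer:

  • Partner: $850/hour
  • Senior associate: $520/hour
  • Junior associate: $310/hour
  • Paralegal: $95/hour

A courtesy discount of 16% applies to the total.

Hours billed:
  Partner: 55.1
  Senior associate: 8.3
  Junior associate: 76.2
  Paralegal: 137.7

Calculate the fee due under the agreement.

Partner: 55.1 × $850 = $46,835.00
Senior associate: 8.3 × $520 = $4,316.00
Junior associate: 76.2 × $310 = $23,622.00
Paralegal: 137.7 × $95 = $13,081.50
Subtotal: $87,854.50
Less 16% discount: −$14,056.72
Total: $87,854.50 − $14,056.72 = $73,797.78

$73,797.78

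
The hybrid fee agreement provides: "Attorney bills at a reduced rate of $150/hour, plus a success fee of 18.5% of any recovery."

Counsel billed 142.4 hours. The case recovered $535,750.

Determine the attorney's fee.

$120,473.75

Hourly: 142.4 × $150 = $21,360.00
Success fee: 18.5% of $535,750 = $99,113.75
Total: $21,360.00 + $99,113.75 = $120,473.75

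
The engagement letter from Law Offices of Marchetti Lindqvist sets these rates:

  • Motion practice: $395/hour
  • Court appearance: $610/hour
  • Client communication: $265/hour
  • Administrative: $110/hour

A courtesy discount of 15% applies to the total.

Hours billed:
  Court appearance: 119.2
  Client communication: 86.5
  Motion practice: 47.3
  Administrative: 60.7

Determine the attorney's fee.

$102,845.75

Motion practice: 47.3 × $395 = $18,683.50
Court appearance: 119.2 × $610 = $72,712.00
Client communication: 86.5 × $265 = $22,922.50
Administrative: 60.7 × $110 = $6,677.00
Subtotal: $120,995.00
Less 15% discount: −$18,149.25
Total: $120,995.00 − $18,149.25 = $102,845.75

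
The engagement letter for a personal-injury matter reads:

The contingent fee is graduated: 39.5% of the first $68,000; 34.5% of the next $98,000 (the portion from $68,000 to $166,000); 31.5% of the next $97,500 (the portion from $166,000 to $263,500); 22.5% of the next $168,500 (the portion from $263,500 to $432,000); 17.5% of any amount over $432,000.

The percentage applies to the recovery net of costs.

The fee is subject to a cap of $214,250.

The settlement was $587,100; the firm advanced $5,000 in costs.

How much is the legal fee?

$155,562.50

Fee base (net of costs): $587,100 − $5,000 = $582,100
First $68,000 at 39.5% = $26,860.00
Next $98,000 at 34.5% = $33,810.00
Next $97,500 at 31.5% = $30,712.50
Next $168,500 at 22.5% = $37,912.50
Remaining $150,100 at 17.5% = $26,267.50
Fee: $26,860.00 + $33,810.00 + $30,712.50 + $37,912.50 + $26,267.50 = $155,562.50
$155,562.50 is under the $214,250 cap.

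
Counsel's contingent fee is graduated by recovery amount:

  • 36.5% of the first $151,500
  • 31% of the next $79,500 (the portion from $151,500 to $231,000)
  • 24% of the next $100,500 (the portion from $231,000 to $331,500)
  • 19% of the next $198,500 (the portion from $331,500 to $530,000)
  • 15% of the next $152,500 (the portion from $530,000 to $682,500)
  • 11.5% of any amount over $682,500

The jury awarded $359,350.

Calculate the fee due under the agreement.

$109,354.00

First $151,500 at 36.5% = $55,297.50
Next $79,500 at 31% = $24,645.00
Next $100,500 at 24% = $24,120.00
Remaining $27,850 at 19% = $5,291.50
Fee: $55,297.50 + $24,645.00 + $24,120.00 + $5,291.50 = $109,354.00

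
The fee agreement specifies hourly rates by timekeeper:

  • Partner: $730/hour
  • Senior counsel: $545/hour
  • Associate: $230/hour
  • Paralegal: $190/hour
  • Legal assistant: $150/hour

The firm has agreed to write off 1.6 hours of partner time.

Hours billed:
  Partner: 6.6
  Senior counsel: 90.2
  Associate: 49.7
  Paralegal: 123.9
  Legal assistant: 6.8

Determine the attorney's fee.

Partner: 6.6 × $730 = $4,818.00
Senior counsel: 90.2 × $545 = $49,159.00
Associate: 49.7 × $230 = $11,431.00
Paralegal: 123.9 × $190 = $23,541.00
Legal assistant: 6.8 × $150 = $1,020.00
Subtotal: $89,969.00
Write-off: 1.6 × $730 = $1,168.00
Total: $89,969.00 − $1,168.00 = $88,801.00

$88,801.00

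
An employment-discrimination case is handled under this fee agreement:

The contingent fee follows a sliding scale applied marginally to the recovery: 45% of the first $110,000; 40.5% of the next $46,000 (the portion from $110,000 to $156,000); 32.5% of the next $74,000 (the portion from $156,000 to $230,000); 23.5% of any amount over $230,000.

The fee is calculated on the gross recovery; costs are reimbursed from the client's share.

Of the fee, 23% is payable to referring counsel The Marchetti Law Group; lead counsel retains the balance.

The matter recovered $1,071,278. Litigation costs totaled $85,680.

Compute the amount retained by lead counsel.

$223,207.85

Fee base is the gross recovery, $1,071,278; costs are reimbursed separately.
First $110,000 at 45% = $49,500.00
Next $46,000 at 40.5% = $18,630.00
Next $74,000 at 32.5% = $24,050.00
Remaining $841,278 at 23.5% = $197,700.33
Fee: $49,500.00 + $18,630.00 + $24,050.00 + $197,700.33 = $289,880.33
Referral share: 23% of $289,880.33 = $66,672.48; lead counsel retains $289,880.33 − $66,672.48 = $223,207.85.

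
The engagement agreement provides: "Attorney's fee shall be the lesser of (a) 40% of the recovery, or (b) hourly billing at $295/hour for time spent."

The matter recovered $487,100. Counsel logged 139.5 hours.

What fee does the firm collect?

$41,152.50

(a) 40% of $487,100 = $194,840.00
(b) 139.5 × $295 = $41,152.50
The lesser is (b): $41,152.50.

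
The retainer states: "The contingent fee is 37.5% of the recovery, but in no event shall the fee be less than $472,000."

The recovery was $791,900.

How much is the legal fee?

37.5% of $791,900 = $296,962.50
That is below the $472,000 minimum, so the minimum applies.

$472,000.00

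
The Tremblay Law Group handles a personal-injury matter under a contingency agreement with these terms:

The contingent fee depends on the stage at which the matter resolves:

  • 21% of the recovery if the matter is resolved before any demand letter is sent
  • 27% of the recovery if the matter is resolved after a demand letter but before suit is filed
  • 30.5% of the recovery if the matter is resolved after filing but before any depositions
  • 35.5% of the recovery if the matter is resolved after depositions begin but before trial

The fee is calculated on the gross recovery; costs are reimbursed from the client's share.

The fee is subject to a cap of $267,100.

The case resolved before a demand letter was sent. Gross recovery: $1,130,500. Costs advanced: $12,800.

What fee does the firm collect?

$237,405.00

Fee base is the gross recovery, $1,130,500; costs are reimbursed separately.
The matter resolved before a demand letter was sent, so the 21% rate applies.
$1,130,500 × 21% = $237,405.00
$237,405.00 is under the $267,100 cap.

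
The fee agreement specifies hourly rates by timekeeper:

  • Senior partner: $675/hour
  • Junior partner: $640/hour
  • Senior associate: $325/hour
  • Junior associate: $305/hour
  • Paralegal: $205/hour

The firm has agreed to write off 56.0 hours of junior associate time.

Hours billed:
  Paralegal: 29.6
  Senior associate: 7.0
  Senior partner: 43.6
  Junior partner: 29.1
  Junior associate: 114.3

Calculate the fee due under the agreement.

$74,178.50

Senior partner: 43.6 × $675 = $29,430.00
Junior partner: 29.1 × $640 = $18,624.00
Senior associate: 7.0 × $325 = $2,275.00
Junior associate: 114.3 × $305 = $34,861.50
Paralegal: 29.6 × $205 = $6,068.00
Subtotal: $91,258.50
Write-off: 56.0 × $305 = $17,080.00
Total: $91,258.50 − $17,080.00 = $74,178.50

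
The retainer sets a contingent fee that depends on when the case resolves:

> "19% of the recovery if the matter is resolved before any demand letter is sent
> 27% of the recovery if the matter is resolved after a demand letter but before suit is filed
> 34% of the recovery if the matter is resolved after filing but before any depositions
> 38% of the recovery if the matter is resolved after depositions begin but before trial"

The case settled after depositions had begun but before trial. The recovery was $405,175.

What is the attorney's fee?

The matter settled after depositions had begun but before trial, so the 38% rate applies.
$405,175 × 38% = $153,966.50

$153,966.50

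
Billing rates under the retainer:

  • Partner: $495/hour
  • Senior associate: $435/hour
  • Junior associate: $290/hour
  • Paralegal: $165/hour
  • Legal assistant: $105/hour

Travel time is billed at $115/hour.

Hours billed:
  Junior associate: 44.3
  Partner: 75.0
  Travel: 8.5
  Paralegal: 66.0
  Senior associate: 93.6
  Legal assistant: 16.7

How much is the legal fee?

$104,309.00

Partner: 75.0 × $495 = $37,125.00
Senior associate: 93.6 × $435 = $40,716.00
Junior associate: 44.3 × $290 = $12,847.00
Paralegal: 66.0 × $165 = $10,890.00
Legal assistant: 16.7 × $105 = $1,753.50
Subtotal: $37,125.00 + $40,716.00 + $12,847.00 + $10,890.00 + $1,753.50 = $103,331.50
Travel: 8.5 × $115 = $977.50
Total: $103,331.50 + $977.50 = $104,309.00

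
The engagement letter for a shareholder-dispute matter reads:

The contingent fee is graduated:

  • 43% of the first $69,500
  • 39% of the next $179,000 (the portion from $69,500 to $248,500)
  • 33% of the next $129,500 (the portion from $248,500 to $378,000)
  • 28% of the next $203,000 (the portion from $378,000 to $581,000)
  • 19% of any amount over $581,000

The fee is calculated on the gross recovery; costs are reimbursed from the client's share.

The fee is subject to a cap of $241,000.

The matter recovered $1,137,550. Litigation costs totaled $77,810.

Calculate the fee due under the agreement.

$241,000.00

Fee base is the gross recovery, $1,137,550; costs are reimbursed separately.
First $69,500 at 43% = $29,885.00
Next $179,000 at 39% = $69,810.00
Next $129,500 at 33% = $42,735.00
Next $203,000 at 28% = $56,840.00
Remaining $556,550 at 19% = $105,744.50
Fee: $29,885.00 + $69,810.00 + $42,735.00 + $56,840.00 + $105,744.50 = $305,014.50
$305,014.50 exceeds the $241,000 cap, so the fee is capped at $241,000.00.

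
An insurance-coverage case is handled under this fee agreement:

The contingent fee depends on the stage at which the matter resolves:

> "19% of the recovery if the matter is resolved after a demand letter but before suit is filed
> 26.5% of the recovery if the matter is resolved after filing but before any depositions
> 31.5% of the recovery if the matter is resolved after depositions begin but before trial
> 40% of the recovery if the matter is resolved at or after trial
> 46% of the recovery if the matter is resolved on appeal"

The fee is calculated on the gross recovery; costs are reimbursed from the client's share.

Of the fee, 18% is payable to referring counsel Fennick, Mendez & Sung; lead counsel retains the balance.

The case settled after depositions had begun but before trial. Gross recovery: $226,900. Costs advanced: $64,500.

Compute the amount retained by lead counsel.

$58,608.27

Fee base is the gross recovery, $226,900; costs are reimbursed separately.
The matter settled after depositions had begun but before trial, so the 31.5% rate applies.
$226,900 × 31.5% = $71,473.50
Referral share: 18% of $71,473.50 = $12,865.23; lead counsel retains $71,473.50 − $12,865.23 = $58,608.27.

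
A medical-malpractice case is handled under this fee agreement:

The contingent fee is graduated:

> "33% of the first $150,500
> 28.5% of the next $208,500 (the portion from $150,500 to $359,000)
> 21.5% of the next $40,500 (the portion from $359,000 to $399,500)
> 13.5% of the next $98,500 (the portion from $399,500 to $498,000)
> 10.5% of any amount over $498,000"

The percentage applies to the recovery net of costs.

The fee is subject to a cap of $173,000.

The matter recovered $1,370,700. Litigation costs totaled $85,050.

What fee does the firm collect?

$173,000.00

Fee base (net of costs): $1,370,700 − $85,050 = $1,285,650
First $150,500 at 33% = $49,665.00
Next $208,500 at 28.5% = $59,422.50
Next $40,500 at 21.5% = $8,707.50
Next $98,500 at 13.5% = $13,297.50
Remaining $787,650 at 10.5% = $82,703.25
Fee: $49,665.00 + $59,422.50 + $8,707.50 + $13,297.50 + $82,703.25 = $213,795.75
$213,795.75 exceeds the $173,000 cap, so the fee is capped at $173,000.00.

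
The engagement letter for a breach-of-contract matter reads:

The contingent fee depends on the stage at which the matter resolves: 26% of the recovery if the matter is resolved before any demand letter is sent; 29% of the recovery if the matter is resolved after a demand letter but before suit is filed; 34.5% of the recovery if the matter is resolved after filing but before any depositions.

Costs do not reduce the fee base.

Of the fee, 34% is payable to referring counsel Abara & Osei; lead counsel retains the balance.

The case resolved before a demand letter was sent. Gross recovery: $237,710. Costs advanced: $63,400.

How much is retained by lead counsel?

Fee base is the gross recovery, $237,710; costs are reimbursed separately.
The matter resolved before a demand letter was sent, so the 26% rate applies.
$237,710 × 26% = $61,804.60
Referral share: 34% of $61,804.60 = $21,013.56; lead counsel retains $61,804.60 − $21,013.56 = $40,791.04.

$40,791.04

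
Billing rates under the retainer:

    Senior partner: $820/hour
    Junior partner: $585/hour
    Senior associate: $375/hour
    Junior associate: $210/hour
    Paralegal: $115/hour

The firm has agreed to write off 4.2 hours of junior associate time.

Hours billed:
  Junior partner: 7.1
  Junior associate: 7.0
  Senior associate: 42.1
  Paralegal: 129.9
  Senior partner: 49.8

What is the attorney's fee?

Senior partner: 49.8 × $820 = $40,836.00
Junior partner: 7.1 × $585 = $4,153.50
Senior associate: 42.1 × $375 = $15,787.50
Junior associate: 7.0 × $210 = $1,470.00
Paralegal: 129.9 × $115 = $14,938.50
Subtotal: $77,185.50
Write-off: 4.2 × $210 = $882.00
Total: $77,185.50 − $882.00 = $76,303.50

$76,303.50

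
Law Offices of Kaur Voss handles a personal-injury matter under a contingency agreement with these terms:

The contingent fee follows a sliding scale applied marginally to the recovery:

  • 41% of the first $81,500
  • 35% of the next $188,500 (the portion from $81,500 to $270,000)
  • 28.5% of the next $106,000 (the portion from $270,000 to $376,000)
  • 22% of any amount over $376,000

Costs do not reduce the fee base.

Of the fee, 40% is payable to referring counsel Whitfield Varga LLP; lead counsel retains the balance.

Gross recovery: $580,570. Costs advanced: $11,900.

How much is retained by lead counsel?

$104,763.24

Fee base is the gross recovery, $580,570; costs are reimbursed separately.
First $81,500 at 41% = $33,415.00
Next $188,500 at 35% = $65,975.00
Next $106,000 at 28.5% = $30,210.00
Remaining $204,570 at 22% = $45,005.40
Fee: $33,415.00 + $65,975.00 + $30,210.00 + $45,005.40 = $174,605.40
Referral share: 40% of $174,605.40 = $69,842.16; lead counsel retains $174,605.40 − $69,842.16 = $104,763.24.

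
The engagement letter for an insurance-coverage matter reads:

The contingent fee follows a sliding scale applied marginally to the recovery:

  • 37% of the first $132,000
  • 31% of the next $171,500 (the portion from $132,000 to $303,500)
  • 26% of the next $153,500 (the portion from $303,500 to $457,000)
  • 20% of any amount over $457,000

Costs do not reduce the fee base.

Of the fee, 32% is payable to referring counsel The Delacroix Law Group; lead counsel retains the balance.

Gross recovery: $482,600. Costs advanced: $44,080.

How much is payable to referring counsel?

Fee base is the gross recovery, $482,600; costs are reimbursed separately.
First $132,000 at 37% = $48,840.00
Next $171,500 at 31% = $53,165.00
Next $153,500 at 26% = $39,910.00
Remaining $25,600 at 20% = $5,120.00
Fee: $48,840.00 + $53,165.00 + $39,910.00 + $5,120.00 = $147,035.00
Referral share: 32% of $147,035.00 = $47,051.20; lead counsel retains $147,035.00 − $47,051.20 = $99,983.80.

$47,051.20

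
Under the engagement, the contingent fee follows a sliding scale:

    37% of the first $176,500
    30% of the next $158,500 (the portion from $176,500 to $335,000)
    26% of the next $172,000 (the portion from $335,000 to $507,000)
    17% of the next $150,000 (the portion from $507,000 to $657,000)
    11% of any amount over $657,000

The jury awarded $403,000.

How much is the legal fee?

First $176,500 at 37% = $65,305.00
Next $158,500 at 30% = $47,550.00
Remaining $68,000 at 26% = $17,680.00
Fee: $65,305.00 + $47,550.00 + $17,680.00 = $130,535.00

$130,535.00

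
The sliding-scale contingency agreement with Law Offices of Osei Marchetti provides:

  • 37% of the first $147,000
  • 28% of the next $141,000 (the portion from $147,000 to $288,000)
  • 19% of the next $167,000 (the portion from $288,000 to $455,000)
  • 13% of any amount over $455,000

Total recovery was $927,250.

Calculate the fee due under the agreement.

$186,992.50

First $147,000 at 37% = $54,390.00
Next $141,000 at 28% = $39,480.00
Next $167,000 at 19% = $31,730.00
Remaining $472,250 at 13% = $61,392.50
Fee: $54,390.00 + $39,480.00 + $31,730.00 + $61,392.50 = $186,992.50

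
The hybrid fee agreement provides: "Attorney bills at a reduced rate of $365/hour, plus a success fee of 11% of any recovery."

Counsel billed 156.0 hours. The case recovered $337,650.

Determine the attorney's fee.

Hourly: 156.0 × $365 = $56,940.00
Success fee: 11% of $337,650 = $37,141.50
Total: $56,940.00 + $37,141.50 = $94,081.50

$94,081.50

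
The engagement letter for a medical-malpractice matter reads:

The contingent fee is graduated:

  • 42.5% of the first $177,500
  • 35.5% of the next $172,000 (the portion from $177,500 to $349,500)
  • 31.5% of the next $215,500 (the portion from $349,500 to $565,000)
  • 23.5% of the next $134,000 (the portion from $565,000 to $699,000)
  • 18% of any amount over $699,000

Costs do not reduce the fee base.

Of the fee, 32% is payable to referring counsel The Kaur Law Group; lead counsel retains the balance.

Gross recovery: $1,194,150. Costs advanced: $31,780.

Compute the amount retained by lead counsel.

Fee base is the gross recovery, $1,194,150; costs are reimbursed separately.
First $177,500 at 42.5% = $75,437.50
Next $172,000 at 35.5% = $61,060.00
Next $215,500 at 31.5% = $67,882.50
Next $134,000 at 23.5% = $31,490.00
Remaining $495,150 at 18% = $89,127.00
Fee: $75,437.50 + $61,060.00 + $67,882.50 + $31,490.00 + $89,127.00 = $324,997.00
Referral share: 32% of $324,997.00 = $103,999.04; lead counsel retains $324,997.00 − $103,999.04 = $220,997.96.

$220,997.96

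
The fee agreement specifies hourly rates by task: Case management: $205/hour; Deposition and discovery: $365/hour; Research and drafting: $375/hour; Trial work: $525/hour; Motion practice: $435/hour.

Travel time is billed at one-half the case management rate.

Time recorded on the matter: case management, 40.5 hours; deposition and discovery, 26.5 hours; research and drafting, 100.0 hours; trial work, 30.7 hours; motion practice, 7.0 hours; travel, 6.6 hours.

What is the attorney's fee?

$75,314.00

Case management: 40.5 × $205 = $8,302.50
Deposition and discovery: 26.5 × $365 = $9,672.50
Research and drafting: 100.0 × $375 = $37,500.00
Trial work: 30.7 × $525 = $16,117.50
Motion practice: 7.0 × $435 = $3,045.00
Subtotal: $8,302.50 + $9,672.50 + $37,500.00 + $16,117.50 + $3,045.00 = $74,637.50
Travel: 6.6 × ($205 ÷ 2) = 6.6 × $102.50 = $676.50
Total: $74,637.50 + $676.50 = $75,314.00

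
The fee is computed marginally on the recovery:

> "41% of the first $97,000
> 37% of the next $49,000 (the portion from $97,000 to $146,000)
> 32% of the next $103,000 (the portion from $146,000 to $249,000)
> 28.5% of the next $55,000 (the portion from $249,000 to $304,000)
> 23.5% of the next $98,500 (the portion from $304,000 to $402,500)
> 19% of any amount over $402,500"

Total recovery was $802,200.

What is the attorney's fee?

$205,625.50

First $97,000 at 41% = $39,770.00
Next $49,000 at 37% = $18,130.00
Next $103,000 at 32% = $32,960.00
Next $55,000 at 28.5% = $15,675.00
Next $98,500 at 23.5% = $23,147.50
Remaining $399,700 at 19% = $75,943.00
Fee: $39,770.00 + $18,130.00 + $32,960.00 + $15,675.00 + $23,147.50 + $75,943.00 = $205,625.50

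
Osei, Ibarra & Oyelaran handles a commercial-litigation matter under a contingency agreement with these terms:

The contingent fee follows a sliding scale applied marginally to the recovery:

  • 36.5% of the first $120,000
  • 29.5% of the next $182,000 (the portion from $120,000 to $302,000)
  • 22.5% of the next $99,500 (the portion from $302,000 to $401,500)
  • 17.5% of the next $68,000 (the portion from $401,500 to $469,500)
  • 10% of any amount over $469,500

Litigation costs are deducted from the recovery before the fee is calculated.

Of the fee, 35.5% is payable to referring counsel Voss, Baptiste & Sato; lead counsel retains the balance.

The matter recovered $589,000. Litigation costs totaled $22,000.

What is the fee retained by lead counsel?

Fee base (net of costs): $589,000 − $22,000 = $567,000
First $120,000 at 36.5% = $43,800.00
Next $182,000 at 29.5% = $53,690.00
Next $99,500 at 22.5% = $22,387.50
Next $68,000 at 17.5% = $11,900.00
Remaining $97,500 at 10% = $9,750.00
Fee: $43,800.00 + $53,690.00 + $22,387.50 + $11,900.00 + $9,750.00 = $141,527.50
Referral share: 35.5% of $141,527.50 = $50,242.26; lead counsel retains $141,527.50 − $50,242.26 = $91,285.24.

$91,285.24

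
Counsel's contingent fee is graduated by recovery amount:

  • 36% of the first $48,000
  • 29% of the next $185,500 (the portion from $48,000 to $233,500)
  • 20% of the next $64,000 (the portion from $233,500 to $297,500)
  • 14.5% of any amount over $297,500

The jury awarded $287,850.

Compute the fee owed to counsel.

First $48,000 at 36% = $17,280.00
Next $185,500 at 29% = $53,795.00
Remaining $54,350 at 20% = $10,870.00
Fee: $17,280.00 + $53,795.00 + $10,870.00 = $81,945.00

$81,945.00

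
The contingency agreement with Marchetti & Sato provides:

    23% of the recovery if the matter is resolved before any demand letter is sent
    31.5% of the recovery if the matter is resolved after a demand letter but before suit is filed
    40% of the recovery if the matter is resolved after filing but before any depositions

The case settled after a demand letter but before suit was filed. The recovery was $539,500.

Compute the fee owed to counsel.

The matter settled after a demand letter but before suit was filed, so the 31.5% rate applies.
$539,500 × 31.5% = $169,942.50

$169,942.50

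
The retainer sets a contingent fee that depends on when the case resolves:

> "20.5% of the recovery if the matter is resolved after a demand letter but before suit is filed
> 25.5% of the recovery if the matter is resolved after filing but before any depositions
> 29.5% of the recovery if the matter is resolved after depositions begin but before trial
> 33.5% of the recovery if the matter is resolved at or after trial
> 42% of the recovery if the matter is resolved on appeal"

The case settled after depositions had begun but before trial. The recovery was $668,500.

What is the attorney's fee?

$197,207.50

The matter settled after depositions had begun but before trial, so the 29.5% rate applies.
$668,500 × 29.5% = $197,207.50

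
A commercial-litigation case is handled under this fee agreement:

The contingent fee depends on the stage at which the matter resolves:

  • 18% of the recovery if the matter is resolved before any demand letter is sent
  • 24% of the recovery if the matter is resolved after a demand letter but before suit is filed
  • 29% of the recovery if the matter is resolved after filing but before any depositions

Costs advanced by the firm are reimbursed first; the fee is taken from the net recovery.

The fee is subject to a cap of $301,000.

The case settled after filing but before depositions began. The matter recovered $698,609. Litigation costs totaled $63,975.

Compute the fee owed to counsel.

Fee base (net of costs): $698,609 − $63,975 = $634,634
The matter settled after filing but before depositions began, so the 29% rate applies.
$634,634 × 29% = $184,043.86
$184,043.86 is under the $301,000 cap.

$184,043.86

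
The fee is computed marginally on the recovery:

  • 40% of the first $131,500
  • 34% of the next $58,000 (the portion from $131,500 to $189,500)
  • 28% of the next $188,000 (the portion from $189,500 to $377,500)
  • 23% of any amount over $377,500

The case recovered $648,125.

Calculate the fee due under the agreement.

$187,203.75

First $131,500 at 40% = $52,600.00
Next $58,000 at 34% = $19,720.00
Next $188,000 at 28% = $52,640.00
Remaining $270,625 at 23% = $62,243.75
Fee: $52,600.00 + $19,720.00 + $52,640.00 + $62,243.75 = $187,203.75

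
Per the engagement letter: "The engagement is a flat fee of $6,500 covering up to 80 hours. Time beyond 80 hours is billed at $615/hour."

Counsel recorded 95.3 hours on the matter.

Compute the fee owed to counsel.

$15,909.50

Flat fee: $6,500.00
Excess hours: 95.3 − 80 = 15.3
Overrun: 15.3 × $615 = $9,409.50
Total: $6,500.00 + $9,409.50 = $15,909.50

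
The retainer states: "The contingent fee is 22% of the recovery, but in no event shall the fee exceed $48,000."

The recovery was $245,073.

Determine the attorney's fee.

22% of $245,073 = $53,916.06
That exceeds the $48,000 cap, so the fee is capped at $48,000.

$48,000.00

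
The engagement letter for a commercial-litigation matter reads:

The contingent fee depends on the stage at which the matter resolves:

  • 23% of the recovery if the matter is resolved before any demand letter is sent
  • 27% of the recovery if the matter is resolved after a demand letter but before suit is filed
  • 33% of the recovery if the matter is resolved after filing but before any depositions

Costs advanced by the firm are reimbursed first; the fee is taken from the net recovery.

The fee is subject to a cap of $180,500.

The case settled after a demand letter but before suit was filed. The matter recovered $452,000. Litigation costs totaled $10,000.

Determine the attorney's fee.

Fee base (net of costs): $452,000 − $10,000 = $442,000
The matter settled after a demand letter but before suit was filed, so the 27% rate applies.
$442,000 × 27% = $119,340.00
$119,340.00 is under the $180,500 cap.

$119,340.00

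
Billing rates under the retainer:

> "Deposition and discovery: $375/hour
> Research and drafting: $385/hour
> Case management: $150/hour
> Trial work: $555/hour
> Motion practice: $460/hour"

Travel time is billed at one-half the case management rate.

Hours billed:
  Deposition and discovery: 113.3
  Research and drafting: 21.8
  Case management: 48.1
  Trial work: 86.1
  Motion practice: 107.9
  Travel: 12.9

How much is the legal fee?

Deposition and discovery: 113.3 × $375 = $42,487.50
Research and drafting: 21.8 × $385 = $8,393.00
Case management: 48.1 × $150 = $7,215.00
Trial work: 86.1 × $555 = $47,785.50
Motion practice: 107.9 × $460 = $49,634.00
Subtotal: $42,487.50 + $8,393.00 + $7,215.00 + $47,785.50 + $49,634.00 = $155,515.00
Travel: 12.9 × ($150 ÷ 2) = 12.9 × $75.00 = $967.50
Total: $155,515.00 + $967.50 = $156,482.50

$156,482.50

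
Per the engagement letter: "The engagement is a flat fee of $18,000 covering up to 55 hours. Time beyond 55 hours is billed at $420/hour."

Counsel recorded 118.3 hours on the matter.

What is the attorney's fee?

Flat fee: $18,000.00
Excess hours: 118.3 − 55 = 63.3
Overrun: 63.3 × $420 = $26,586.00
Total: $18,000.00 + $26,586.00 = $44,586.00

$44,586.00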